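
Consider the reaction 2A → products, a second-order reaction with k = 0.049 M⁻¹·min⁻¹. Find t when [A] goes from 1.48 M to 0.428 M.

33.89 min

Step 1: For second-order: t = (1/[A] - 1/[A]₀)/k
Step 2: t = (1/0.428 - 1/1.48)/0.049
Step 3: t = (2.336 - 0.6757)/0.049
Step 4: t = 1.661/0.049 = 33.89 min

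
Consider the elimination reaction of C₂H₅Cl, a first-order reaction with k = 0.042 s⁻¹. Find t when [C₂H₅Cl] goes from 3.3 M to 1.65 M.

16.5 s

Step 1: For first-order: t = ln([C₂H₅Cl]₀/[C₂H₅Cl])/k
Step 2: t = ln(3.3/1.65)/0.042
Step 3: t = ln(2)/0.042
Step 4: t = 0.6931/0.042 = 16.5 s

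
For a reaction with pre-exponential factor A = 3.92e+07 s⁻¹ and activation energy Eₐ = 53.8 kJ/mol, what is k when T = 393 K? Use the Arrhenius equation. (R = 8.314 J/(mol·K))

2.77e+00 s⁻¹

Step 1: Use the Arrhenius equation: k = A × exp(-Eₐ/RT)
Step 2: Convert Eₐ to J/mol: 53.8 kJ/mol = 53800 J/mol
Step 3: Calculate the exponent: -Eₐ/(RT) = -53800/(8.314 × 393) = -16.46568
Step 4: k = 3.92e+07 × exp(-16.46568)
Step 5: k = 3.92e+07 × 7.06392e-08 = 2.7691e+00 s⁻¹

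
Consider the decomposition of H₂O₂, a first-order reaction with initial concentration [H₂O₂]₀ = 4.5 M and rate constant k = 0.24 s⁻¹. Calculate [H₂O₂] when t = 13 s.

0.1987 M

Step 1: For a first-order reaction: [H₂O₂] = [H₂O₂]₀ × e^(-kt)
Step 2: [H₂O₂] = 4.5 × e^(-0.24 × 13)
Step 3: [H₂O₂] = 4.5 × e^(-3.12)
Step 4: [H₂O₂] = 4.5 × 0.0441572 = 0.1987 M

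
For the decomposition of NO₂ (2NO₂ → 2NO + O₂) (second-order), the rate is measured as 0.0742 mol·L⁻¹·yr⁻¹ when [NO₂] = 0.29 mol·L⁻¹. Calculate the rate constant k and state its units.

0.8823 (mol·L⁻¹)⁻¹·yr⁻¹

Step 1: rate = k[NO₂]^2, so k = rate / [NO₂]^2.
Step 2: k = 0.0742 / (0.29)^2 = 0.0742 / 0.0841.
Step 3: k = 0.8823 (mol·L⁻¹)⁻¹·yr⁻¹.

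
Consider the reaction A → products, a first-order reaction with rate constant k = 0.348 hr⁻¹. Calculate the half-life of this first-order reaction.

1.992 hr

Step 1: For a first-order reaction, t₁/₂ = ln(2)/k
Step 2: t₁/₂ = ln(2)/0.348
Step 3: t₁/₂ = 0.6931/0.348 = 1.992 hr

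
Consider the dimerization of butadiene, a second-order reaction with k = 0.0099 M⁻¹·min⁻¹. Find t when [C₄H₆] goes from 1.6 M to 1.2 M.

21.04 min

Step 1: For second-order: t = (1/[C₄H₆] - 1/[C₄H₆]₀)/k
Step 2: t = (1/1.2 - 1/1.6)/0.0099
Step 3: t = (0.8333 - 0.625)/0.0099
Step 4: t = 0.2083/0.0099 = 21.04 min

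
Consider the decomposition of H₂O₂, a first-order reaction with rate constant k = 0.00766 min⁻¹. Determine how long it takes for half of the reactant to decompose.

90.49 min

Step 1: For a first-order reaction, t₁/₂ = ln(2)/k
Step 2: t₁/₂ = ln(2)/0.00766
Step 3: t₁/₂ = 0.6931/0.00766 = 90.49 min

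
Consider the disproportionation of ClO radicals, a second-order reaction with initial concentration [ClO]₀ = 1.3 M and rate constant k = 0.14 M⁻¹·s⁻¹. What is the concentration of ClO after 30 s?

0.2012 M

Step 1: For a second-order reaction: 1/[ClO] = 1/[ClO]₀ + kt
Step 2: 1/[ClO] = 1/1.3 + 0.14 × 30
Step 3: 1/[ClO] = 0.7692 + 4.2 = 4.969
Step 4: [ClO] = 1/4.969 = 0.2012 M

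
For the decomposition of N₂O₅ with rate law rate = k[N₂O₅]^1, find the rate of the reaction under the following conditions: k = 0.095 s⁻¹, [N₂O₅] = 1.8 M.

0.171 M/s

Step 1: Identify the rate law: rate = k[N₂O₅]^1
Step 2: Substitute values: rate = 0.095 × (1.8)^1
Step 3: Calculate: rate = 0.095 × 1.8 = 0.171 M/s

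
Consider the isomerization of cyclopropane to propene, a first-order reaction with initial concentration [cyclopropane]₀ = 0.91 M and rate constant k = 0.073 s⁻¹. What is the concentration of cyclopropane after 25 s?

0.1467 M

Step 1: For a first-order reaction: [cyclopropane] = [cyclopropane]₀ × e^(-kt)
Step 2: [cyclopropane] = 0.91 × e^(-0.073 × 25)
Step 3: [cyclopropane] = 0.91 × e^(-1.825)
Step 4: [cyclopropane] = 0.91 × 0.161218 = 0.1467 M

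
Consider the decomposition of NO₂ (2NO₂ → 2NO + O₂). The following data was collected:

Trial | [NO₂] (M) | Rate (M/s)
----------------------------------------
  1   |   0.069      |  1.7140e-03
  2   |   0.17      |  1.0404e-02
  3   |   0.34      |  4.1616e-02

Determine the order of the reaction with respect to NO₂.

second order (2)

Step 1: Compare trials to find order n where rate₂/rate₁ = ([NO₂]₂/[NO₂]₁)^n
Step 2: rate₂/rate₁ = 1.0404e-02/1.7140e-03 = 6.07
Step 3: [NO₂]₂/[NO₂]₁ = 0.17/0.069 = 2.464
Step 4: n = ln(6.07)/ln(2.464) = 2.00 ≈ 2
Step 5: The reaction is second order in NO₂.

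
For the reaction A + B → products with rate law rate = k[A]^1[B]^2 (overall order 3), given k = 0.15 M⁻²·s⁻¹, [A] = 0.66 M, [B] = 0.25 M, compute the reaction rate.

0.006188 M/s

Step 1: The rate law is rate = k[A]^1[B]^2, overall order = 1+2 = 3
Step 2: Substitute values: rate = 0.15 × (0.66)^1 × (0.25)^2
Step 3: rate = 0.15 × 0.66 × 0.0625 = 0.0061875 M/s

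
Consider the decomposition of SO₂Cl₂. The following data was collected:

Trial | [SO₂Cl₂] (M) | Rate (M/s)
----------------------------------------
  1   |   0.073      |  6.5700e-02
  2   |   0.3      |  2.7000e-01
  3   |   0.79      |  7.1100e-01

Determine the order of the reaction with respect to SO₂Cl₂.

first order (1)

Step 1: Compare trials to find order n where rate₂/rate₁ = ([SO₂Cl₂]₂/[SO₂Cl₂]₁)^n
Step 2: rate₂/rate₁ = 2.7000e-01/6.5700e-02 = 4.11
Step 3: [SO₂Cl₂]₂/[SO₂Cl₂]₁ = 0.3/0.073 = 4.11
Step 4: n = ln(4.11)/ln(4.11) = 1.00 ≈ 1
Step 5: The reaction is first order in SO₂Cl₂.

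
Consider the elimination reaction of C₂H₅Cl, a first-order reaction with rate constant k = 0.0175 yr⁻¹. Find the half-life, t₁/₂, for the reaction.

39.61 yr

Step 1: For a first-order reaction, t₁/₂ = ln(2)/k
Step 2: t₁/₂ = ln(2)/0.0175
Step 3: t₁/₂ = 0.6931/0.0175 = 39.61 yr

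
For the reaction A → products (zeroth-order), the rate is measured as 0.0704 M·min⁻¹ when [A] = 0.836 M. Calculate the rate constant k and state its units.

0.0704 M·min⁻¹

Step 1: For a zeroth-order reaction, rate = k (independent of concentration).
Step 2: k = rate = 0.0704 M·min⁻¹.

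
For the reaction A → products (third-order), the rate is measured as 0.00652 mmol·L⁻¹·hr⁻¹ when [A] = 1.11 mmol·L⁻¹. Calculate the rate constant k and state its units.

0.004767 (mmol·L⁻¹)⁻²·hr⁻¹

Step 1: rate = k[A]^3, so k = rate / [A]^3.
Step 2: k = 0.00652 / (1.11)^3 = 0.00652 / 1.368.
Step 3: k = 0.004767 (mmol·L⁻¹)⁻²·hr⁻¹.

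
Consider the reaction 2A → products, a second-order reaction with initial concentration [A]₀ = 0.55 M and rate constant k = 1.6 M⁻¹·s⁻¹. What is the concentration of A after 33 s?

0.01831 M

Step 1: For a second-order reaction: 1/[A] = 1/[A]₀ + kt
Step 2: 1/[A] = 1/0.55 + 1.6 × 33
Step 3: 1/[A] = 1.818 + 52.8 = 54.62
Step 4: [A] = 1/54.62 = 0.01831 M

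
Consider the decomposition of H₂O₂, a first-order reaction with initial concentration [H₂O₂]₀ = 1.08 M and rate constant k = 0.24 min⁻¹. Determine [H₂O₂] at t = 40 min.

7.315e-05 M

Step 1: For a first-order reaction: [H₂O₂] = [H₂O₂]₀ × e^(-kt)
Step 2: [H₂O₂] = 1.08 × e^(-0.24 × 40)
Step 3: [H₂O₂] = 1.08 × e^(-9.6)
Step 4: [H₂O₂] = 1.08 × 6.77287e-05 = 7.315e-05 M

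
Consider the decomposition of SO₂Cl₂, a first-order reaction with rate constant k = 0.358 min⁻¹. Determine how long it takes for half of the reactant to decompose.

1.936 min

Step 1: For a first-order reaction, t₁/₂ = ln(2)/k
Step 2: t₁/₂ = ln(2)/0.358
Step 3: t₁/₂ = 0.6931/0.358 = 1.936 min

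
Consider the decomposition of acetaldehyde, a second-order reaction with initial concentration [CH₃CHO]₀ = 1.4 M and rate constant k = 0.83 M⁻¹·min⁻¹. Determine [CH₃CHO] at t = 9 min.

0.1222 M

Step 1: For a second-order reaction: 1/[CH₃CHO] = 1/[CH₃CHO]₀ + kt
Step 2: 1/[CH₃CHO] = 1/1.4 + 0.83 × 9
Step 3: 1/[CH₃CHO] = 0.7143 + 7.47 = 8.184
Step 4: [CH₃CHO] = 1/8.184 = 0.1222 M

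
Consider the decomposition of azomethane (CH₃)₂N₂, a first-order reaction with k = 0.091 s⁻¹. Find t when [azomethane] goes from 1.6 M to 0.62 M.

10.42 s

Step 1: For first-order: t = ln([azomethane]₀/[azomethane])/k
Step 2: t = ln(1.6/0.62)/0.091
Step 3: t = ln(2.581)/0.091
Step 4: t = 0.948/0.091 = 10.42 s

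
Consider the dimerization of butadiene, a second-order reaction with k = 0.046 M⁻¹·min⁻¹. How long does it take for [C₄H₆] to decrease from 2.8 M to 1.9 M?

3.678 min

Step 1: For second-order: t = (1/[C₄H₆] - 1/[C₄H₆]₀)/k
Step 2: t = (1/1.9 - 1/2.8)/0.046
Step 3: t = (0.5263 - 0.3571)/0.046
Step 4: t = 0.1692/0.046 = 3.678 min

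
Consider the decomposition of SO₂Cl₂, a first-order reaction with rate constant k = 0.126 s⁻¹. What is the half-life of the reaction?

5.501 s

Step 1: For a first-order reaction, t₁/₂ = ln(2)/k
Step 2: t₁/₂ = ln(2)/0.126
Step 3: t₁/₂ = 0.6931/0.126 = 5.501 s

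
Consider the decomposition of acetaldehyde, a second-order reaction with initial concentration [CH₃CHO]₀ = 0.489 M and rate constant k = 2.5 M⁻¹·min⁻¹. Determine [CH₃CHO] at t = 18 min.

0.02126 M

Step 1: For a second-order reaction: 1/[CH₃CHO] = 1/[CH₃CHO]₀ + kt
Step 2: 1/[CH₃CHO] = 1/0.489 + 2.5 × 18
Step 3: 1/[CH₃CHO] = 2.045 + 45 = 47.04
Step 4: [CH₃CHO] = 1/47.04 = 0.02126 M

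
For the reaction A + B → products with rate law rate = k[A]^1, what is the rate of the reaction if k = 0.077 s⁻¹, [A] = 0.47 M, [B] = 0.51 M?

0.03619 M/s

Step 1: The rate law is rate = k[A]^1
Step 2: Note that the rate does not depend on [B] (zero order in B).
Step 3: rate = 0.077 × (0.47)^1 = 0.03619 M/s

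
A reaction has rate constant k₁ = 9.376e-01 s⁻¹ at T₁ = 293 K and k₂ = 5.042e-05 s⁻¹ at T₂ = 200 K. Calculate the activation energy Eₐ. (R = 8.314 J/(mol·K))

51.5 kJ/mol

Step 1: Use the two-temperature Arrhenius form: ln(k₂/k₁) = -Eₐ/R × (1/T₂ - 1/T₁)
Step 2: ln(k₂/k₁) = ln(5.042e-05/9.376e-01) = ln(5.37756e-05) = -9.83069
Step 3: 1/T₂ - 1/T₁ = 1/200 - 1/293 = 1.587031e-03 K⁻¹
Step 4: Eₐ = -R × ln(k₂/k₁) / (1/T₂ - 1/T₁) = -8.314 × -9.83069 / 1.587031e-03
Step 5: Eₐ = 5.1500e+04 J/mol = 51.5 kJ/mol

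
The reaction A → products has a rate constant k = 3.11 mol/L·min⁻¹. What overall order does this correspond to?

zeroth order (0)

Step 1: The units of k for an nth-order reaction are (concentration)^(1-n)·(time)⁻¹.
Step 2: Here k has units mol/L·min⁻¹, so the concentration exponent is 1.
Step 3: 1 - n = 1 ⇒ n = 0. The reaction is zeroth order.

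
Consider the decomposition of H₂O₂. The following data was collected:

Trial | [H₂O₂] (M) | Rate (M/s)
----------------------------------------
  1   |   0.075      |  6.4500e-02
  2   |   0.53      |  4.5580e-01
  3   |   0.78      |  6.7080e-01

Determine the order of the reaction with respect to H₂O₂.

first order (1)

Step 1: Compare trials to find order n where rate₂/rate₁ = ([H₂O₂]₂/[H₂O₂]₁)^n
Step 2: rate₂/rate₁ = 4.5580e-01/6.4500e-02 = 7.067
Step 3: [H₂O₂]₂/[H₂O₂]₁ = 0.53/0.075 = 7.067
Step 4: n = ln(7.067)/ln(7.067) = 1.00 ≈ 1
Step 5: The reaction is first order in H₂O₂.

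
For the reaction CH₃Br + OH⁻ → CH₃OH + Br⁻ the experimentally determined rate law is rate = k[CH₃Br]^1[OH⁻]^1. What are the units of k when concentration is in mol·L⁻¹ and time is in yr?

(mol·L⁻¹)⁻¹·yr⁻¹

Step 1: Overall order = 1 + 1 = 2.
Step 2: rate has units mol·L⁻¹·yr⁻¹; [CH₃Br]^1[OH⁻]^1 has units (mol·L⁻¹)^2.
Step 3: k = rate/([CH₃Br]^1[OH⁻]^1), so units of k = (mol·L⁻¹)^(1-2)·yr⁻¹ = (mol·L⁻¹)⁻¹·yr⁻¹.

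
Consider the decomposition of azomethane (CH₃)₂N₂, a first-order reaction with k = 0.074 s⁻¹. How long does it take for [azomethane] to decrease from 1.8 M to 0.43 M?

19.35 s

Step 1: For first-order: t = ln([azomethane]₀/[azomethane])/k
Step 2: t = ln(1.8/0.43)/0.074
Step 3: t = ln(4.186)/0.074
Step 4: t = 1.432/0.074 = 19.35 s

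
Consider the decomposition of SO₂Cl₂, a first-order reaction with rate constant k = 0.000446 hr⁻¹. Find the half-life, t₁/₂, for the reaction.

1554 hr

Step 1: For a first-order reaction, t₁/₂ = ln(2)/k
Step 2: t₁/₂ = ln(2)/0.000446
Step 3: t₁/₂ = 0.6931/0.000446 = 1554 hr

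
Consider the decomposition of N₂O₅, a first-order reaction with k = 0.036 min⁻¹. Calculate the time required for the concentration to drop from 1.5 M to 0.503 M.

30.35 min

Step 1: For first-order: t = ln([N₂O₅]₀/[N₂O₅])/k
Step 2: t = ln(1.5/0.503)/0.036
Step 3: t = ln(2.982)/0.036
Step 4: t = 1.093/0.036 = 30.35 min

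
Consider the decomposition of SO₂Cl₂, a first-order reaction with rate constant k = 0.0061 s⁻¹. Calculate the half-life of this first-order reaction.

113.6 s

Step 1: For a first-order reaction, t₁/₂ = ln(2)/k
Step 2: t₁/₂ = ln(2)/0.0061
Step 3: t₁/₂ = 0.6931/0.0061 = 113.6 s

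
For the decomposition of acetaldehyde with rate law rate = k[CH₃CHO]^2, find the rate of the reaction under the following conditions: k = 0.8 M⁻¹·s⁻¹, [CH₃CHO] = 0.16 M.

0.02048 M/s

Step 1: Identify the rate law: rate = k[CH₃CHO]^2
Step 2: Substitute values: rate = 0.8 × (0.16)^2
Step 3: Calculate: rate = 0.8 × 0.0256 = 0.02048 M/s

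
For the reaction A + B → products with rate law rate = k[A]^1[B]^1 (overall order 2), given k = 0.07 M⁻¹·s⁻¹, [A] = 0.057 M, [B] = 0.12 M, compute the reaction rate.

0.0004788 M/s

Step 1: The rate law is rate = k[A]^1[B]^1, overall order = 1+1 = 2
Step 2: Substitute values: rate = 0.07 × (0.057)^1 × (0.12)^1
Step 3: rate = 0.07 × 0.057 × 0.12 = 0.0004788 M/s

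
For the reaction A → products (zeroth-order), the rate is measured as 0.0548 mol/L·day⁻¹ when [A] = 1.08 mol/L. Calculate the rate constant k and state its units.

0.0548 mol/L·day⁻¹

Step 1: For a zeroth-order reaction, rate = k (independent of concentration).
Step 2: k = rate = 0.0548 mol/L·day⁻¹.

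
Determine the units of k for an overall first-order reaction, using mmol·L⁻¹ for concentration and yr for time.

yr⁻¹

Step 1: For overall order n, rate = k × (concentration)^n.
Step 2: Rate has units mmol·L⁻¹·yr⁻¹; concentration term has units (mmol·L⁻¹)^1.
Step 3: k = rate / (concentration)^n, so units of k = (mmol·L⁻¹)^(1-1)·yr⁻¹ = yr⁻¹.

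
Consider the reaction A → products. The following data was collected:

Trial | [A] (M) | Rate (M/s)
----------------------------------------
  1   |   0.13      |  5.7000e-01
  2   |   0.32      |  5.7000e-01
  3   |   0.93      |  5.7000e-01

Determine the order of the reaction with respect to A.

zeroth order (0)

Step 1: Compare trials - when concentration changes, rate stays constant.
Step 2: rate₂/rate₁ = 5.7000e-01/5.7000e-01 = 1
Step 3: [A]₂/[A]₁ = 0.32/0.13 = 2.462
Step 4: Since rate ratio ≈ (conc ratio)^0, the reaction is zeroth order.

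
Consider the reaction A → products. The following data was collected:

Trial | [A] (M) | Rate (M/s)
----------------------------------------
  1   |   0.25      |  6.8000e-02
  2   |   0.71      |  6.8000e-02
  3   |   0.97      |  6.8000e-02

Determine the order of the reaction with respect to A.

zeroth order (0)

Step 1: Compare trials - when concentration changes, rate stays constant.
Step 2: rate₂/rate₁ = 6.8000e-02/6.8000e-02 = 1
Step 3: [A]₂/[A]₁ = 0.71/0.25 = 2.84
Step 4: Since rate ratio ≈ (conc ratio)^0, the reaction is zeroth order.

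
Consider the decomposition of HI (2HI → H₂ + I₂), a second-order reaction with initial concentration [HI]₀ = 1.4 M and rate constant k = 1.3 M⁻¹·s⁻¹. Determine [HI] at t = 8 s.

0.08997 M

Step 1: For a second-order reaction: 1/[HI] = 1/[HI]₀ + kt
Step 2: 1/[HI] = 1/1.4 + 1.3 × 8
Step 3: 1/[HI] = 0.7143 + 10.4 = 11.11
Step 4: [HI] = 1/11.11 = 0.08997 M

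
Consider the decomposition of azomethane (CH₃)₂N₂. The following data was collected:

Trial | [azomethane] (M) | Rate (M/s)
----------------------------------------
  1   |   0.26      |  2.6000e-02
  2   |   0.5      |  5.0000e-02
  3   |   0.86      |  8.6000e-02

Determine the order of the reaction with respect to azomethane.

first order (1)

Step 1: Compare trials to find order n where rate₂/rate₁ = ([azomethane]₂/[azomethane]₁)^n
Step 2: rate₂/rate₁ = 5.0000e-02/2.6000e-02 = 1.923
Step 3: [azomethane]₂/[azomethane]₁ = 0.5/0.26 = 1.923
Step 4: n = ln(1.923)/ln(1.923) = 1.00 ≈ 1
Step 5: The reaction is first order in azomethane.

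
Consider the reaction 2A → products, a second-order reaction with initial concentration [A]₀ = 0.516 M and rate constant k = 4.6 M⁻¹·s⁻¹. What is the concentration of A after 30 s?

0.007146 M

Step 1: For a second-order reaction: 1/[A] = 1/[A]₀ + kt
Step 2: 1/[A] = 1/0.516 + 4.6 × 30
Step 3: 1/[A] = 1.938 + 138 = 139.9
Step 4: [A] = 1/139.9 = 0.007146 M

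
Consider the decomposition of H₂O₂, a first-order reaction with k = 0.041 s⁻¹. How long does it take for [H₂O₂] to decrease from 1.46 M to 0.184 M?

50.52 s

Step 1: For first-order: t = ln([H₂O₂]₀/[H₂O₂])/k
Step 2: t = ln(1.46/0.184)/0.041
Step 3: t = ln(7.935)/0.041
Step 4: t = 2.071/0.041 = 50.52 s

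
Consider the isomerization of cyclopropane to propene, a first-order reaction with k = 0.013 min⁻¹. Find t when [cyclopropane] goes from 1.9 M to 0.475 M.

106.6 min

Step 1: For first-order: t = ln([cyclopropane]₀/[cyclopropane])/k
Step 2: t = ln(1.9/0.475)/0.013
Step 3: t = ln(4)/0.013
Step 4: t = 1.386/0.013 = 106.6 min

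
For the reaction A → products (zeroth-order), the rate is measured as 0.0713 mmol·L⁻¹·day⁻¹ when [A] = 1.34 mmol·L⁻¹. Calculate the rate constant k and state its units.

0.0713 mmol·L⁻¹·day⁻¹

Step 1: For a zeroth-order reaction, rate = k (independent of concentration).
Step 2: k = rate = 0.0713 mmol·L⁻¹·day⁻¹.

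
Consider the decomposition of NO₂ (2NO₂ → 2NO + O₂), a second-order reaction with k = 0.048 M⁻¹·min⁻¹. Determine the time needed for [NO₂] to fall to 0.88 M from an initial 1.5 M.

9.785 min

Step 1: For second-order: t = (1/[NO₂] - 1/[NO₂]₀)/k
Step 2: t = (1/0.88 - 1/1.5)/0.048
Step 3: t = (1.136 - 0.6667)/0.048
Step 4: t = 0.4697/0.048 = 9.785 min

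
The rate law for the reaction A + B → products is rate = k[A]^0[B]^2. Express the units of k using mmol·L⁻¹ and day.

(mmol·L⁻¹)⁻¹·day⁻¹

Step 1: Overall order = 0 + 2 = 2.
Step 2: rate has units mmol·L⁻¹·day⁻¹; [A]^0[B]^2 has units (mmol·L⁻¹)^2.
Step 3: k = rate/([A]^0[B]^2), so units of k = (mmol·L⁻¹)^(1-2)·day⁻¹ = (mmol·L⁻¹)⁻¹·day⁻¹.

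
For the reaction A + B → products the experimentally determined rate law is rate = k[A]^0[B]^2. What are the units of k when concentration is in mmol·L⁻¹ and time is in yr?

(mmol·L⁻¹)⁻¹·yr⁻¹

Step 1: Overall order = 0 + 2 = 2.
Step 2: rate has units mmol·L⁻¹·yr⁻¹; [A]^0[B]^2 has units (mmol·L⁻¹)^2.
Step 3: k = rate/([A]^0[B]^2), so units of k = (mmol·L⁻¹)^(1-2)·yr⁻¹ = (mmol·L⁻¹)⁻¹·yr⁻¹.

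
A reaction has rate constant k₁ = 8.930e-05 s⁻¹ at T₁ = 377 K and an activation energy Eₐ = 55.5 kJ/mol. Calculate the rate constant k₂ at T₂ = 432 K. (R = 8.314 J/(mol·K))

8.509e-04 s⁻¹

Step 1: Use the two-temperature Arrhenius form: ln(k₂/k₁) = -Eₐ/R × (1/T₂ - 1/T₁)
Step 2: Convert Eₐ to J/mol: 55.5 kJ/mol = 55500 J/mol
Step 3: 1/T₂ - 1/T₁ = 1/432 - 1/377 = -3.377051e-04 K⁻¹
Step 4: ln(k₂/k₁) = -55500/8.314 × -3.377051e-04 = 2.25435
Step 5: k₂ = k₁ × exp(2.25435) = 8.930e-05 × 9.52910e+00 = 8.509e-04 s⁻¹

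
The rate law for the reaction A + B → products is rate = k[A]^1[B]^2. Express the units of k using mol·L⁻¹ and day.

(mol·L⁻¹)⁻²·day⁻¹

Step 1: Overall order = 1 + 2 = 3.
Step 2: rate has units mol·L⁻¹·day⁻¹; [A]^1[B]^2 has units (mol·L⁻¹)^3.
Step 3: k = rate/([A]^1[B]^2), so units of k = (mol·L⁻¹)^(1-3)·day⁻¹ = (mol·L⁻¹)⁻²·day⁻¹.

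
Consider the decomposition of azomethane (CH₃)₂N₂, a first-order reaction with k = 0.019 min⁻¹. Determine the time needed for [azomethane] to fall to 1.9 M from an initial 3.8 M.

36.48 min

Step 1: For first-order: t = ln([azomethane]₀/[azomethane])/k
Step 2: t = ln(3.8/1.9)/0.019
Step 3: t = ln(2)/0.019
Step 4: t = 0.6931/0.019 = 36.48 min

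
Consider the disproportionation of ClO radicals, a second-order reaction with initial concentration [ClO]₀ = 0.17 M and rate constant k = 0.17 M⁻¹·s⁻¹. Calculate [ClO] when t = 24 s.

0.1004 M

Step 1: For a second-order reaction: 1/[ClO] = 1/[ClO]₀ + kt
Step 2: 1/[ClO] = 1/0.17 + 0.17 × 24
Step 3: 1/[ClO] = 5.882 + 4.08 = 9.962
Step 4: [ClO] = 1/9.962 = 0.1004 M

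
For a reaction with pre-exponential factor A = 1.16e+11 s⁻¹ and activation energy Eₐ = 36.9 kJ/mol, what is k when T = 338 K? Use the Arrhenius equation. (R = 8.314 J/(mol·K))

2.30e+05 s⁻¹

Step 1: Use the Arrhenius equation: k = A × exp(-Eₐ/RT)
Step 2: Convert Eₐ to J/mol: 36.9 kJ/mol = 36900 J/mol
Step 3: Calculate the exponent: -Eₐ/(RT) = -36900/(8.314 × 338) = -13.13106
Step 4: k = 1.16e+11 × exp(-13.13106)
Step 5: k = 1.16e+11 × 1.98268e-06 = 2.2999e+05 s⁻¹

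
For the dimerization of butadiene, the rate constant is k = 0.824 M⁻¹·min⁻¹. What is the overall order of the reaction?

second order (2)

Step 1: The units of k for an nth-order reaction are (concentration)^(1-n)·(time)⁻¹.
Step 2: Here k has units M⁻¹·min⁻¹, so the concentration exponent is -1.
Step 3: 1 - n = -1 ⇒ n = 2. The reaction is second order.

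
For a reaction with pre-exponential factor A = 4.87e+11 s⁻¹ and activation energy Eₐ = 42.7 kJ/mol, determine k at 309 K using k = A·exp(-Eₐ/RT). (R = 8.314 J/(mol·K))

2.94e+04 s⁻¹

Step 1: Use the Arrhenius equation: k = A × exp(-Eₐ/RT)
Step 2: Convert Eₐ to J/mol: 42.7 kJ/mol = 42700 J/mol
Step 3: Calculate the exponent: -Eₐ/(RT) = -42700/(8.314 × 309) = -16.62109
Step 4: k = 4.87e+11 × exp(-16.62109)
Step 5: k = 4.87e+11 × 6.04717e-08 = 2.9450e+04 s⁻¹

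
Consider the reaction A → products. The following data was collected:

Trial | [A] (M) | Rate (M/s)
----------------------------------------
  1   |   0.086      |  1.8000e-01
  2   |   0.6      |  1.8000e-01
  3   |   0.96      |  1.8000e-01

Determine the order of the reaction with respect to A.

zeroth order (0)

Step 1: Compare trials - when concentration changes, rate stays constant.
Step 2: rate₂/rate₁ = 1.8000e-01/1.8000e-01 = 1
Step 3: [A]₂/[A]₁ = 0.6/0.086 = 6.977
Step 4: Since rate ratio ≈ (conc ratio)^0, the reaction is zeroth order.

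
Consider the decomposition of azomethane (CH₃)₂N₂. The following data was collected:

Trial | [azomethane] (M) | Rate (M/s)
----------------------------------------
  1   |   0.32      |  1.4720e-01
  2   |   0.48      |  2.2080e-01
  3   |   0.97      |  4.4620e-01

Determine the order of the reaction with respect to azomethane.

first order (1)

Step 1: Compare trials to find order n where rate₂/rate₁ = ([azomethane]₂/[azomethane]₁)^n
Step 2: rate₂/rate₁ = 2.2080e-01/1.4720e-01 = 1.5
Step 3: [azomethane]₂/[azomethane]₁ = 0.48/0.32 = 1.5
Step 4: n = ln(1.5)/ln(1.5) = 1.00 ≈ 1
Step 5: The reaction is first order in azomethane.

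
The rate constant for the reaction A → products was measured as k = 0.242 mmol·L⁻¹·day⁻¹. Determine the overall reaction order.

zeroth order (0)

Step 1: The units of k for an nth-order reaction are (concentration)^(1-n)·(time)⁻¹.
Step 2: Here k has units mmol·L⁻¹·day⁻¹, so the concentration exponent is 1.
Step 3: 1 - n = 1 ⇒ n = 0. The reaction is zeroth order.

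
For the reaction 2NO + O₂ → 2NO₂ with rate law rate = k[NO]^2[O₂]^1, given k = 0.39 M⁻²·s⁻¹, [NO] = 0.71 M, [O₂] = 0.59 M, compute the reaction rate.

0.116 M/s

Step 1: The rate law is rate = k[NO]^2[O₂]^1
Step 2: Substitute: rate = 0.39 × (0.71)^2 × (0.59)^1
Step 3: rate = 0.39 × 0.5041 × 0.59 = 0.115993 M/s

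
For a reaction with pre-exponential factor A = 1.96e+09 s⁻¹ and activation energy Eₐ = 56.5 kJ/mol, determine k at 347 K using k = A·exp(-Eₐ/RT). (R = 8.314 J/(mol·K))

6.12e+00 s⁻¹

Step 1: Use the Arrhenius equation: k = A × exp(-Eₐ/RT)
Step 2: Convert Eₐ to J/mol: 56.5 kJ/mol = 56500 J/mol
Step 3: Calculate the exponent: -Eₐ/(RT) = -56500/(8.314 × 347) = -19.58434
Step 4: k = 1.96e+09 × exp(-19.58434)
Step 5: k = 1.96e+09 × 3.12341e-09 = 6.1219e+00 s⁻¹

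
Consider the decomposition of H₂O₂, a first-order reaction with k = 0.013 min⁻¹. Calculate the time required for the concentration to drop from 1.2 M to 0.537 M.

61.85 min

Step 1: For first-order: t = ln([H₂O₂]₀/[H₂O₂])/k
Step 2: t = ln(1.2/0.537)/0.013
Step 3: t = ln(2.235)/0.013
Step 4: t = 0.8041/0.013 = 61.85 min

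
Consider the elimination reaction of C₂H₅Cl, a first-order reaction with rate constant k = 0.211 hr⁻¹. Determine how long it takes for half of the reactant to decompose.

3.285 hr

Step 1: For a first-order reaction, t₁/₂ = ln(2)/k
Step 2: t₁/₂ = ln(2)/0.211
Step 3: t₁/₂ = 0.6931/0.211 = 3.285 hr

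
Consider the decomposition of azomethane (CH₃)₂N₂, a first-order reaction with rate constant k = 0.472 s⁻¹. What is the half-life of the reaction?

1.469 s

Step 1: For a first-order reaction, t₁/₂ = ln(2)/k
Step 2: t₁/₂ = ln(2)/0.472
Step 3: t₁/₂ = 0.6931/0.472 = 1.469 s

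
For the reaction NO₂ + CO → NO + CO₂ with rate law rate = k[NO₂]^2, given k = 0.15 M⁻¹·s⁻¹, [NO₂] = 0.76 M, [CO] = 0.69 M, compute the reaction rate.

0.08664 M/s

Step 1: The rate law is rate = k[NO₂]^2
Step 2: Note that the rate does not depend on [CO] (zero order in CO).
Step 3: rate = 0.15 × (0.76)^2 = 0.08664 M/s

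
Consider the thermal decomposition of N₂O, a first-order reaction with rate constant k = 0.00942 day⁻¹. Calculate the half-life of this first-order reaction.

73.58 day

Step 1: For a first-order reaction, t₁/₂ = ln(2)/k
Step 2: t₁/₂ = ln(2)/0.00942
Step 3: t₁/₂ = 0.6931/0.00942 = 73.58 day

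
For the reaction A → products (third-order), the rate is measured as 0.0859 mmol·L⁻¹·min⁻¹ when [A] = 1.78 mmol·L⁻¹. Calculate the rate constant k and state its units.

0.01523 (mmol·L⁻¹)⁻²·min⁻¹

Step 1: rate = k[A]^3, so k = rate / [A]^3.
Step 2: k = 0.0859 / (1.78)^3 = 0.0859 / 5.64.
Step 3: k = 0.01523 (mmol·L⁻¹)⁻²·min⁻¹.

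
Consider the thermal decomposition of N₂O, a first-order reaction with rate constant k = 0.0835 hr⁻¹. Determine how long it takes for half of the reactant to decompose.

8.301 hr

Step 1: For a first-order reaction, t₁/₂ = ln(2)/k
Step 2: t₁/₂ = ln(2)/0.0835
Step 3: t₁/₂ = 0.6931/0.0835 = 8.301 hr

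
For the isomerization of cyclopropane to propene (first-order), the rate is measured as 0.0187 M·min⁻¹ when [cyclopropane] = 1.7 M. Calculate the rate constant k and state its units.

0.011 min⁻¹

Step 1: rate = k[cyclopropane]^1, so k = rate / [cyclopropane]^1.
Step 2: k = 0.0187 / (1.7)^1 = 0.0187 / 1.7.
Step 3: k = 0.011 min⁻¹.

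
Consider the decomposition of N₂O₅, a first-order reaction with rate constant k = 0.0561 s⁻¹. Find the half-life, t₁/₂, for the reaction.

12.36 s

Step 1: For a first-order reaction, t₁/₂ = ln(2)/k
Step 2: t₁/₂ = ln(2)/0.0561
Step 3: t₁/₂ = 0.6931/0.0561 = 12.36 s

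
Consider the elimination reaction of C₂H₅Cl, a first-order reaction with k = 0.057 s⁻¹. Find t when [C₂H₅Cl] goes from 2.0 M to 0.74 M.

17.44 s

Step 1: For first-order: t = ln([C₂H₅Cl]₀/[C₂H₅Cl])/k
Step 2: t = ln(2.0/0.74)/0.057
Step 3: t = ln(2.703)/0.057
Step 4: t = 0.9943/0.057 = 17.44 s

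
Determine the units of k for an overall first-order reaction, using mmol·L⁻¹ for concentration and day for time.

day⁻¹

Step 1: For overall order n, rate = k × (concentration)^n.
Step 2: Rate has units mmol·L⁻¹·day⁻¹; concentration term has units (mmol·L⁻¹)^1.
Step 3: k = rate / (concentration)^n, so units of k = (mmol·L⁻¹)^(1-1)·day⁻¹ = day⁻¹.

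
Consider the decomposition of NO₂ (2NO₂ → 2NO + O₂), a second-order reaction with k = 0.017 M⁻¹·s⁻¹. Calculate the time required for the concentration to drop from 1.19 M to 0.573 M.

53.23 s

Step 1: For second-order: t = (1/[NO₂] - 1/[NO₂]₀)/k
Step 2: t = (1/0.573 - 1/1.19)/0.017
Step 3: t = (1.745 - 0.8403)/0.017
Step 4: t = 0.9049/0.017 = 53.23 s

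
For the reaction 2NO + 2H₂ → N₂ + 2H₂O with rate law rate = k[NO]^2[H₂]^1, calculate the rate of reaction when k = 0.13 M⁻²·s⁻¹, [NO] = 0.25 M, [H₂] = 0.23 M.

0.001869 M/s

Step 1: The rate law is rate = k[NO]^2[H₂]^1
Step 2: Substitute: rate = 0.13 × (0.25)^2 × (0.23)^1
Step 3: rate = 0.13 × 0.0625 × 0.23 = 0.00186875 M/s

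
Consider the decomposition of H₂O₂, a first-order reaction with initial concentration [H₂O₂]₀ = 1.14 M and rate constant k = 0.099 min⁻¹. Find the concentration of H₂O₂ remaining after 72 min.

0.0009146 M

Step 1: For a first-order reaction: [H₂O₂] = [H₂O₂]₀ × e^(-kt)
Step 2: [H₂O₂] = 1.14 × e^(-0.099 × 72)
Step 3: [H₂O₂] = 1.14 × e^(-7.128)
Step 4: [H₂O₂] = 1.14 × 0.000802322 = 0.0009146 M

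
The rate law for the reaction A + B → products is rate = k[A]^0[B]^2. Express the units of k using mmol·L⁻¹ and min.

(mmol·L⁻¹)⁻¹·min⁻¹

Step 1: Overall order = 0 + 2 = 2.
Step 2: rate has units mmol·L⁻¹·min⁻¹; [A]^0[B]^2 has units (mmol·L⁻¹)^2.
Step 3: k = rate/([A]^0[B]^2), so units of k = (mmol·L⁻¹)^(1-2)·min⁻¹ = (mmol·L⁻¹)⁻¹·min⁻¹.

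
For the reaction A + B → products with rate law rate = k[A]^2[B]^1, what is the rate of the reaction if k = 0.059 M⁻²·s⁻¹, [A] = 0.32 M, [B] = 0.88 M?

0.005317 M/s

Step 1: The rate law is rate = k[A]^2[B]^1
Step 2: Substitute: rate = 0.059 × (0.32)^2 × (0.88)^1
Step 3: rate = 0.059 × 0.1024 × 0.88 = 0.00531661 M/s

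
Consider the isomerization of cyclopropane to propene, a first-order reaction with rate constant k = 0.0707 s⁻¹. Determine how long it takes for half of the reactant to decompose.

9.804 s

Step 1: For a first-order reaction, t₁/₂ = ln(2)/k
Step 2: t₁/₂ = ln(2)/0.0707
Step 3: t₁/₂ = 0.6931/0.0707 = 9.804 s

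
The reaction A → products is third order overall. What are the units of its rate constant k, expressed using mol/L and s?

(mol/L)⁻²·s⁻¹

Step 1: For overall order n, rate = k × (concentration)^n.
Step 2: Rate has units mol/L·s⁻¹; concentration term has units (mol/L)^3.
Step 3: k = rate / (concentration)^n, so units of k = (mol/L)^(1-3)·s⁻¹ = (mol/L)⁻²·s⁻¹.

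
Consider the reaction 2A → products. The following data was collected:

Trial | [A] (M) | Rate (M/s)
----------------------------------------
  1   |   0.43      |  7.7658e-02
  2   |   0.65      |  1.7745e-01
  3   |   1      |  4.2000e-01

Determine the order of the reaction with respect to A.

second order (2)

Step 1: Compare trials to find order n where rate₂/rate₁ = ([A]₂/[A]₁)^n
Step 2: rate₂/rate₁ = 1.7745e-01/7.7658e-02 = 2.285
Step 3: [A]₂/[A]₁ = 0.65/0.43 = 1.512
Step 4: n = ln(2.285)/ln(1.512) = 2.00 ≈ 2
Step 5: The reaction is second order in A.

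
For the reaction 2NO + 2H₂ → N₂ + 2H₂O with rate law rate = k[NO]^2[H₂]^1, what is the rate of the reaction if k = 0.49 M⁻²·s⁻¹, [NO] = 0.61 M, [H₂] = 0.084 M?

0.01532 M/s

Step 1: The rate law is rate = k[NO]^2[H₂]^1
Step 2: Substitute: rate = 0.49 × (0.61)^2 × (0.084)^1
Step 3: rate = 0.49 × 0.3721 × 0.084 = 0.0153156 M/s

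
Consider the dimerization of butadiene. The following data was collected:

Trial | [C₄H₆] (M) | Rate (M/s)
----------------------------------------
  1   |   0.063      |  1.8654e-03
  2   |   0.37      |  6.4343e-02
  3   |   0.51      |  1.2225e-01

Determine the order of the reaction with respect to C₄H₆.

second order (2)

Step 1: Compare trials to find order n where rate₂/rate₁ = ([C₄H₆]₂/[C₄H₆]₁)^n
Step 2: rate₂/rate₁ = 6.4343e-02/1.8654e-03 = 34.49
Step 3: [C₄H₆]₂/[C₄H₆]₁ = 0.37/0.063 = 5.873
Step 4: n = ln(34.49)/ln(5.873) = 2.00 ≈ 2
Step 5: The reaction is second order in C₄H₆.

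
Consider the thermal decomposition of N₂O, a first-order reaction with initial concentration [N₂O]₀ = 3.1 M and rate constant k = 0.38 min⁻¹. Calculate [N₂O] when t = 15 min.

0.01037 M

Step 1: For a first-order reaction: [N₂O] = [N₂O]₀ × e^(-kt)
Step 2: [N₂O] = 3.1 × e^(-0.38 × 15)
Step 3: [N₂O] = 3.1 × e^(-5.7)
Step 4: [N₂O] = 3.1 × 0.00334597 = 0.01037 M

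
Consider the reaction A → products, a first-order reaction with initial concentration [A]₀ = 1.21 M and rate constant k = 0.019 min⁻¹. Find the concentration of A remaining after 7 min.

1.059 M

Step 1: For a first-order reaction: [A] = [A]₀ × e^(-kt)
Step 2: [A] = 1.21 × e^(-0.019 × 7)
Step 3: [A] = 1.21 × e^(-0.133)
Step 4: [A] = 1.21 × 0.875465 = 1.059 M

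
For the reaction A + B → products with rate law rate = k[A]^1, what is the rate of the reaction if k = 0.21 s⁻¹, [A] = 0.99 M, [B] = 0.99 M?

0.2079 M/s

Step 1: The rate law is rate = k[A]^1
Step 2: Note that the rate does not depend on [B] (zero order in B).
Step 3: rate = 0.21 × (0.99)^1 = 0.2079 M/s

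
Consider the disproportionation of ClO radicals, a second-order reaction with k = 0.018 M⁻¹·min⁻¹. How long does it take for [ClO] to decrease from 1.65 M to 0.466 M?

85.55 min

Step 1: For second-order: t = (1/[ClO] - 1/[ClO]₀)/k
Step 2: t = (1/0.466 - 1/1.65)/0.018
Step 3: t = (2.146 - 0.6061)/0.018
Step 4: t = 1.54/0.018 = 85.55 min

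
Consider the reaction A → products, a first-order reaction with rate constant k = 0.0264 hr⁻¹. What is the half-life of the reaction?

26.26 hr

Step 1: For a first-order reaction, t₁/₂ = ln(2)/k
Step 2: t₁/₂ = ln(2)/0.0264
Step 3: t₁/₂ = 0.6931/0.0264 = 26.26 hr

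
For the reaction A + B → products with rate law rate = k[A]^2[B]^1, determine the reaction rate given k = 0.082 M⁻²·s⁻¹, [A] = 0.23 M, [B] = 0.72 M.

0.003123 M/s

Step 1: The rate law is rate = k[A]^2[B]^1
Step 2: Substitute: rate = 0.082 × (0.23)^2 × (0.72)^1
Step 3: rate = 0.082 × 0.0529 × 0.72 = 0.00312322 M/s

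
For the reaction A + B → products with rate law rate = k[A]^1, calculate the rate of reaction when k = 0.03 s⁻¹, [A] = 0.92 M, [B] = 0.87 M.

0.0276 M/s

Step 1: The rate law is rate = k[A]^1
Step 2: Note that the rate does not depend on [B] (zero order in B).
Step 3: rate = 0.03 × (0.92)^1 = 0.0276 M/s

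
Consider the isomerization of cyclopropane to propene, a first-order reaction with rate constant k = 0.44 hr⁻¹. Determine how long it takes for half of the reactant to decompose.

1.575 hr

Step 1: For a first-order reaction, t₁/₂ = ln(2)/k
Step 2: t₁/₂ = ln(2)/0.44
Step 3: t₁/₂ = 0.6931/0.44 = 1.575 hr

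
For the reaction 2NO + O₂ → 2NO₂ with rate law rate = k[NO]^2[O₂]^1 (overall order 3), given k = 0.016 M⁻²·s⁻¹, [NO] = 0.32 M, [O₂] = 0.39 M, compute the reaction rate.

0.000639 M/s

Step 1: The rate law is rate = k[NO]^2[O₂]^1, overall order = 2+1 = 3
Step 2: Substitute values: rate = 0.016 × (0.32)^2 × (0.39)^1
Step 3: rate = 0.016 × 0.1024 × 0.39 = 0.000638976 M/s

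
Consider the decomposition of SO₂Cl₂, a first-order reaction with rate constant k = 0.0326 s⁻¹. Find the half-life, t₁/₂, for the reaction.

21.26 s

Step 1: For a first-order reaction, t₁/₂ = ln(2)/k
Step 2: t₁/₂ = ln(2)/0.0326
Step 3: t₁/₂ = 0.6931/0.0326 = 21.26 s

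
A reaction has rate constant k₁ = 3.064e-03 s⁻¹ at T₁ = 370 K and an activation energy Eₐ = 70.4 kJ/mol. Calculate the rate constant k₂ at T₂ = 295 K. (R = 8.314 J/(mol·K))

9.108e-06 s⁻¹

Step 1: Use the two-temperature Arrhenius form: ln(k₂/k₁) = -Eₐ/R × (1/T₂ - 1/T₁)
Step 2: Convert Eₐ to J/mol: 70.4 kJ/mol = 70400 J/mol
Step 3: 1/T₂ - 1/T₁ = 1/295 - 1/370 = 6.871278e-04 K⁻¹
Step 4: ln(k₂/k₁) = -70400/8.314 × 6.871278e-04 = -5.81835
Step 5: k₂ = k₁ × exp(-5.81835) = 3.064e-03 × 2.97251e-03 = 9.108e-06 s⁻¹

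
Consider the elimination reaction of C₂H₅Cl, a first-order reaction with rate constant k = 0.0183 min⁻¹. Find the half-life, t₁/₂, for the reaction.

37.88 min

Step 1: For a first-order reaction, t₁/₂ = ln(2)/k
Step 2: t₁/₂ = ln(2)/0.0183
Step 3: t₁/₂ = 0.6931/0.0183 = 37.88 min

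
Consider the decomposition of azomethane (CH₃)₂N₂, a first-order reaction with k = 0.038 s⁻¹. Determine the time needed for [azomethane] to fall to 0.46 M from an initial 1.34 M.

28.14 s

Step 1: For first-order: t = ln([azomethane]₀/[azomethane])/k
Step 2: t = ln(1.34/0.46)/0.038
Step 3: t = ln(2.913)/0.038
Step 4: t = 1.069/0.038 = 28.14 s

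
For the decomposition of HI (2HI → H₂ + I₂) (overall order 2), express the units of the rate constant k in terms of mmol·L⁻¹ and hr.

(mmol·L⁻¹)⁻¹·hr⁻¹

Step 1: For overall order n, rate = k × (concentration)^n.
Step 2: Rate has units mmol·L⁻¹·hr⁻¹; concentration term has units (mmol·L⁻¹)^2.
Step 3: k = rate / (concentration)^n, so units of k = (mmol·L⁻¹)^(1-2)·hr⁻¹ = (mmol·L⁻¹)⁻¹·hr⁻¹.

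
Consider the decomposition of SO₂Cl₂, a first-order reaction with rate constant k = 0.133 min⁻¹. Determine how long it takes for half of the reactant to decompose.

5.212 min

Step 1: For a first-order reaction, t₁/₂ = ln(2)/k
Step 2: t₁/₂ = ln(2)/0.133
Step 3: t₁/₂ = 0.6931/0.133 = 5.212 min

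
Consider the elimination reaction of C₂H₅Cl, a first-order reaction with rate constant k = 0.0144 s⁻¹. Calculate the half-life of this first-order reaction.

48.14 s

Step 1: For a first-order reaction, t₁/₂ = ln(2)/k
Step 2: t₁/₂ = ln(2)/0.0144
Step 3: t₁/₂ = 0.6931/0.0144 = 48.14 s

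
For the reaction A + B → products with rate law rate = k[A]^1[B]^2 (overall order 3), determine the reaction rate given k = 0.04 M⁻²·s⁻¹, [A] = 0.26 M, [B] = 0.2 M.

0.000416 M/s

Step 1: The rate law is rate = k[A]^1[B]^2, overall order = 1+2 = 3
Step 2: Substitute values: rate = 0.04 × (0.26)^1 × (0.2)^2
Step 3: rate = 0.04 × 0.26 × 0.04 = 0.000416 M/s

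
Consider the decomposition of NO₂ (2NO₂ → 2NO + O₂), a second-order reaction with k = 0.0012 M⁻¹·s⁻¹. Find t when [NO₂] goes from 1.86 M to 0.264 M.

2709 s

Step 1: For second-order: t = (1/[NO₂] - 1/[NO₂]₀)/k
Step 2: t = (1/0.264 - 1/1.86)/0.0012
Step 3: t = (3.788 - 0.5376)/0.0012
Step 4: t = 3.25/0.0012 = 2709 s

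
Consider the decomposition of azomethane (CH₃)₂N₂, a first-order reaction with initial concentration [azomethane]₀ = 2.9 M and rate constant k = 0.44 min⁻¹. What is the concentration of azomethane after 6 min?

0.2069 M

Step 1: For a first-order reaction: [azomethane] = [azomethane]₀ × e^(-kt)
Step 2: [azomethane] = 2.9 × e^(-0.44 × 6)
Step 3: [azomethane] = 2.9 × e^(-2.64)
Step 4: [azomethane] = 2.9 × 0.0713613 = 0.2069 M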